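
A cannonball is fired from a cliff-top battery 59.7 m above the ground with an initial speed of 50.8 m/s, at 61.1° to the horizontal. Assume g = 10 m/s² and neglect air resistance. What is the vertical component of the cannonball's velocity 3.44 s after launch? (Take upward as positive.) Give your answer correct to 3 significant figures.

Initial vertical component: v_y0 = 50.8 sin 61.1° = 44.47 m/s.
v_y(t) = v_y0 − g t = 44.47 − 10 × 3.44 = 10.1 m/s.

10.1 m/s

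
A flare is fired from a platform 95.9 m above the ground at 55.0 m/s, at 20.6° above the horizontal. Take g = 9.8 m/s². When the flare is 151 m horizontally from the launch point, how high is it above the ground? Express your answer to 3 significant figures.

111 m

v_x = 55.0 cos 20.6° = 51.48 m/s, v_y0 = 55.0 sin 20.6° = 19.35 m/s.
Time to reach x = 151 m: t = x / v_x = 151 / 51.48 = 2.933 s.
y = 95.9 + v_y0 t − ½ g t² = 95.9 + 19.35×2.933 − 4.900×2.933² = 111 m.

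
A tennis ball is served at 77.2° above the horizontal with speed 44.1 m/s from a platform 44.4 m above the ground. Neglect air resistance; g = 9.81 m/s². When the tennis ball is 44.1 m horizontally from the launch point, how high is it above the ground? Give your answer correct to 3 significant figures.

139 m

v_x = 44.1 cos 77.2° = 9.770 m/s, v_y0 = 44.1 sin 77.2° = 43.00 m/s.
Time to reach x = 44.1 m: t = x / v_x = 44.1 / 9.770 = 4.514 s.
y = 44.4 + v_y0 t − ½ g t² = 44.4 + 43.00×4.514 − 4.905×4.514² = 139 m.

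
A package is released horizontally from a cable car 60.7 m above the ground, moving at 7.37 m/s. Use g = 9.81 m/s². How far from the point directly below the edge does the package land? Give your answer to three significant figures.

25.9 m

Initial vertical velocity is zero, so the fall time comes from h = ½ g t²: t = √(2 × 60.7 / 9.81) = 3.518 s.
Horizontal motion is uniform at 7.37 m/s, so x = 7.37 × 3.518 = 25.9 m.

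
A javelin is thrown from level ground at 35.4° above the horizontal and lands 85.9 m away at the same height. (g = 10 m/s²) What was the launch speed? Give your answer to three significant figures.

30.2 m/s

On level ground, R = v₀² sin(2θ) / g, so v₀ = √(R g / sin 2θ).
sin(2 × 35.4°) = 0.9444.
v₀ = √(85.9 × 10 / 0.9444) = √909.6 = 30.2 m/s.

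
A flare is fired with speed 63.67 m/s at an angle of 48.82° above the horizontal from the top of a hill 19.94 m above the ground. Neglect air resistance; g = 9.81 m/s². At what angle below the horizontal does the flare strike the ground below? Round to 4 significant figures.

v_x = 63.67 cos 48.82° = 41.922 m/s.
At impact |v_y| = √(v_y0² + 2 g h) = √(47.921² + 2×9.81×19.94) = 51.843 m/s.
Angle below horizontal = arctan(|v_y| / v_x) = arctan(51.843 / 41.922) = 51.04°.

51.04°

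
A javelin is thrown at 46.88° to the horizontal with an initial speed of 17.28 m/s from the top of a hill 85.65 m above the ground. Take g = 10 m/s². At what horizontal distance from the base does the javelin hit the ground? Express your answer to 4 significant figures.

Components: v_x = 17.28 cos 46.88° = 11.811 m/s, v_y = 17.28 sin 46.88° = 12.613 m/s.
Vertical: 0 = 85.65 + 12.613 t − ½(10) t² ⇒ 5.000 t² − 12.613 t − 85.65 = 0.
t = [12.613 + √(159.09 + 1713.0)] / 10.00 = 5.5881 s.
Horizontal: R = v_x · t = 11.811 × 5.5881 = 66.00 m.

66.00 m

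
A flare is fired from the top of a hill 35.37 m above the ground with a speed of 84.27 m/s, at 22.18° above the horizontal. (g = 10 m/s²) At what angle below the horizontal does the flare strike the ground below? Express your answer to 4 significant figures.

v_x = 84.27 cos 22.18° = 78.034 m/s.
At impact |v_y| = √(v_y0² + 2 g h) = √(31.813² + 2×10×35.37) = 41.466 m/s.
Angle below horizontal = arctan(|v_y| / v_x) = arctan(41.466 / 78.034) = 27.99°.

27.99°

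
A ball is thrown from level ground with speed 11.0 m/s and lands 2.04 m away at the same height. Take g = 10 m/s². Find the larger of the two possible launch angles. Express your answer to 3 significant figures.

85.1°

Level-ground range: R = v₀² sin(2θ)/g ⇒ sin 2θ = R g / v₀² = 2.04×10/11.0² = 0.1686.
2θ = arcsin(0.1686) = 9.706° or 180° − 9.706° = 170.294°.
So θ = 4.85° or θ = 85.1°.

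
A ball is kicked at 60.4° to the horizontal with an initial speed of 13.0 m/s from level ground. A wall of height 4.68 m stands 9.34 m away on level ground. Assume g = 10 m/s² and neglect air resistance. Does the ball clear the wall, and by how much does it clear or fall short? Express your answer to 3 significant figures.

v_x = 13.0 cos 60.4° = 6.421 m/s; v_y0 = 13.0 sin 60.4° = 11.30 m/s.
Time to reach the wall: t = 9.34 / 6.421 = 1.455 s.
Height at that point: y = 11.30×1.455 − 5.000×1.455² = 5.856 m.
That is 5.856 − 4.68 = 1.18 m above the top of the wall, so the ball clears it.

Yes — it clears the wall by 1.18 m.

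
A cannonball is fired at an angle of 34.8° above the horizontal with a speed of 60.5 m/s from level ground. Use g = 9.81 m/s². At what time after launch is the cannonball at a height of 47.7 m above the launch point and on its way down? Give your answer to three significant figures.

v_y0 = 60.5 sin 34.8° = 34.53 m/s.
Set y = v_y0 t − ½ g t² = 47.7: 4.905 t² − 34.53 t + 47.7 = 0.
t = [34.53 ± √(1192 − 935.9)] / 9.81 = (34.53 ± 16.00) / 9.81, giving t = 1.89 s or t = 5.15 s.
On the way down corresponds to the larger root: t = 5.15 s.

5.15 s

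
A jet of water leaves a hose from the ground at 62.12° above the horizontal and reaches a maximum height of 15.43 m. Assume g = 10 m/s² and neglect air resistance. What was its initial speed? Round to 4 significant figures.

19.87 m/s

At maximum height v_y = 0, so (v₀ sin θ)² = 2 g H.
v₀ sin 62.12° = √(2 × 10 × 15.43) = 17.567 m/s.
v₀ = 17.567 / sin 62.12° = 17.567 / 0.8839 = 19.87 m/s.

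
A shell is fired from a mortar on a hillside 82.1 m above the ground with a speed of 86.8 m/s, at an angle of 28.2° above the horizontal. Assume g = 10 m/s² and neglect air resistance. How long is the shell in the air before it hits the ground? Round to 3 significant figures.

Vertical component: v_y = 86.8 sin 28.2° = 41.02 m/s.
Taking up as positive with launch at y = 82.1 m, landing at y = 0: 0 = 82.1 + 41.02 t − ½(10) t².
Solving 5.000 t² − 41.02 t − 82.1 = 0 gives t = [41.02 + √(41.02² + 4·5.000·82.1)] / 10.00 = 9.87 s.

9.87 s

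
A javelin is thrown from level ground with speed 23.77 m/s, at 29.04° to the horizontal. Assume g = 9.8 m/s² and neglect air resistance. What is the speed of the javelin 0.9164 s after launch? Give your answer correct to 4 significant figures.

20.94 m/s

v_x = 23.77 cos 29.04° = 20.782 m/s (constant).
v_y(t) = 23.77 sin 29.04° − g t = 11.538 − 9.8 × 0.9164 = 2.5573 m/s.
Speed = √(v_x² + v_y²) = √(431.89 + 6.5398) = 20.94 m/s.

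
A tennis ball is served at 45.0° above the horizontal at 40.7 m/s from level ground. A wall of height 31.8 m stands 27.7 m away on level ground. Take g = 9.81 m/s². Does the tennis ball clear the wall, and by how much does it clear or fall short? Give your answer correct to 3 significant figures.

No — it falls 8.64 m short of clearing the wall.

v_x = 40.7 cos 45.0° = 28.78 m/s; v_y0 = 40.7 sin 45.0° = 28.78 m/s.
Time to reach the wall: t = 27.7 / 28.78 = 0.9625 s.
Height at that point: y = 28.78×0.9625 − 4.905×0.9625² = 23.16 m.
That is 31.8 − 23.16 = 8.64 m below the top of the wall, so the tennis ball does not clear it.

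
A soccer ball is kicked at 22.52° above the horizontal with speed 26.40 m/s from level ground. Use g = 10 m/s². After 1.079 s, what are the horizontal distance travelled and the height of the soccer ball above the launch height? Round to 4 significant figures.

x = 26.31 m, y = 5.089 m

v_x = 26.40 cos 22.52° = 24.387 m/s; v_y0 = 26.40 sin 22.52° = 10.111 m/s.
x = v_x t = 24.387 × 1.079 = 26.31 m.
y = v_y0 t − ½ g t² = 10.111×1.079 − 5.000×1.079² = 5.089 m.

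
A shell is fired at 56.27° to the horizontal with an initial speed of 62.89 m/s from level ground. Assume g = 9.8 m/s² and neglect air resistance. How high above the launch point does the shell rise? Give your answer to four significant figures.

139.6 m

Vertical component of launch velocity: v_y = 62.89 sin 56.27° = 52.303 m/s.
At the highest point the vertical velocity is zero, so v_y² = 2 g h_max.
h_max = (52.303)² / (2 × 9.8) = 2735.6 / 19.60 = 139.6 m.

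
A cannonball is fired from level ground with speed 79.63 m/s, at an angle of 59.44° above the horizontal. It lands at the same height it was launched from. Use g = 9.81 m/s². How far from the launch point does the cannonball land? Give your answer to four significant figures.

For level ground, R = v₀² sin(2θ) / g.
sin(2 × 59.44°) = sin 118.88° = 0.8756.
R = (79.63)² × 0.8756 / 9.81 = 566.0 m.

566.0 m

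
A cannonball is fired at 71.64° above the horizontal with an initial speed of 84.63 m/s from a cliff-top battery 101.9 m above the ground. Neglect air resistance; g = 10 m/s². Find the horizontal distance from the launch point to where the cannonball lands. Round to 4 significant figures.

459.7 m

Components: v_x = 84.63 cos 71.64° = 26.657 m/s, v_y = 84.63 sin 71.64° = 80.322 m/s.
Vertical: 0 = 101.9 + 80.322 t − ½(10) t² ⇒ 5.000 t² − 80.322 t − 101.9 = 0.
t = [80.322 + √(6451.6 + 2038.0)] / 10.00 = 17.246 s.
Horizontal: R = v_x · t = 26.657 × 17.246 = 459.7 m.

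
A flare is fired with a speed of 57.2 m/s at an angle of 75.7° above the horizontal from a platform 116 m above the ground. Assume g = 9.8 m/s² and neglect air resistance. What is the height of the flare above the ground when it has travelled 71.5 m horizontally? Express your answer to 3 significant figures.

v_x = 57.2 cos 75.7° = 14.13 m/s, v_y0 = 57.2 sin 75.7° = 55.43 m/s.
Time to reach x = 71.5 m: t = x / v_x = 71.5 / 14.13 = 5.060 s.
y = 116 + v_y0 t − ½ g t² = 116 + 55.43×5.060 − 4.900×5.060² = 271 m.

271 m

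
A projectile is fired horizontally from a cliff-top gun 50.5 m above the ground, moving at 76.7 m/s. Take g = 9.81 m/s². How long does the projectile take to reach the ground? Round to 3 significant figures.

3.21 s

The horizontal speed doesn't affect the fall. With v_y0 = 0, h = ½ g t².
t = √(2 × 50.5 / 9.81) = √10.30 = 3.21 s.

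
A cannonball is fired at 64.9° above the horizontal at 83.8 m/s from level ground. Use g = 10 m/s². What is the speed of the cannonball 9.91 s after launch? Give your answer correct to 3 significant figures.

v_x = 83.8 cos 64.9° = 35.55 m/s (constant).
v_y(t) = 83.8 sin 64.9° − g t = 75.89 − 10 × 9.91 = -23.21 m/s.
Speed = √(v_x² + v_y²) = √(1264 + 538.7) = 42.5 m/s.

42.5 m/s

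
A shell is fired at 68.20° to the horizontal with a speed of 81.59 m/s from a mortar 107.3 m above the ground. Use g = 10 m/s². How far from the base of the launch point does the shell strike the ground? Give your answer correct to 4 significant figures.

498.6 m

Components: v_x = 81.59 cos 68.20° = 30.300 m/s, v_y = 81.59 sin 68.20° = 75.755 m/s.
Vertical: 0 = 107.3 + 75.755 t − ½(10) t² ⇒ 5.000 t² − 75.755 t − 107.3 = 0.
t = [75.755 + √(5738.8 + 2146.0)] / 10.00 = 16.455 s.
Horizontal: R = v_x · t = 30.300 × 16.455 = 498.6 m.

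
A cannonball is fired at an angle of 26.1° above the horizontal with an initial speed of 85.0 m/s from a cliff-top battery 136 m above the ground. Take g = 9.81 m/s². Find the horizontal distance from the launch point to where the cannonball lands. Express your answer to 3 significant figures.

787 m

Components: v_x = 85.0 cos 26.1° = 76.33 m/s, v_y = 85.0 sin 26.1° = 37.39 m/s.
Vertical: 0 = 136 + 37.39 t − ½(9.81) t² ⇒ 4.905 t² − 37.39 t − 136 = 0.
t = [37.39 + √(1398 + 2668)] / 9.810 = 10.31 s.
Horizontal: R = v_x · t = 76.33 × 10.31 = 787 m.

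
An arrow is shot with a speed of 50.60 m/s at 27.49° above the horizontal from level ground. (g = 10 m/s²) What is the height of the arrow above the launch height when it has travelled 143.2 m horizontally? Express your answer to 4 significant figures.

23.63 m

v_x = 50.60 cos 27.49° = 44.887 m/s, v_y0 = 50.60 sin 27.49° = 23.357 m/s.
Time to reach x = 143.2 m: t = x / v_x = 143.2 / 44.887 = 3.1902 s.
y = v_y0 t − ½ g t² = 23.357×3.1902 − 5.000×3.1902² = 23.63 m.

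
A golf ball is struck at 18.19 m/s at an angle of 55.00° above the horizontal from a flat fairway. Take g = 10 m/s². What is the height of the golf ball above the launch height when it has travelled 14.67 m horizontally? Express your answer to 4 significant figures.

11.07 m

v_x = 18.19 cos 55.00° = 10.433 m/s, v_y0 = 18.19 sin 55.00° = 14.900 m/s.
Time to reach x = 14.67 m: t = x / v_x = 14.67 / 10.433 = 1.4061 s.
y = v_y0 t − ½ g t² = 14.900×1.4061 − 5.000×1.4061² = 11.07 m.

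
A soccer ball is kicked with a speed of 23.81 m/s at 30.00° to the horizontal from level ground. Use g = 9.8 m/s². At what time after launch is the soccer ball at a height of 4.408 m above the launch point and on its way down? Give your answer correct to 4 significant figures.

1.974 s

v_y0 = 23.81 sin 30.00° = 11.905 m/s.
Set y = v_y0 t − ½ g t² = 4.408: 4.900 t² − 11.905 t + 4.408 = 0.
t = [11.905 ± √(141.73 − 86.397)] / 9.8 = (11.905 ± 7.4386) / 9.8, giving t = 0.4558 s or t = 1.974 s.
On the way down corresponds to the larger root: t = 1.974 s.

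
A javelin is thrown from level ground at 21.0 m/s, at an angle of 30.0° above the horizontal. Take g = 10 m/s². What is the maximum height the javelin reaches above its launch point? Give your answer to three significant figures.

Vertical component of launch velocity: v_y = 21.0 sin 30.0° = 10.50 m/s.
At the highest point the vertical velocity is zero, so v_y² = 2 g h_max.
h_max = (10.50)² / (2 × 10) = 110.2 / 20.00 = 5.51 m.

5.51 m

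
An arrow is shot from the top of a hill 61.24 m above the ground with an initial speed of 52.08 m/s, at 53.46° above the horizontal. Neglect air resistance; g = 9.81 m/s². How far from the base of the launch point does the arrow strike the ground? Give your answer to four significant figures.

Components: v_x = 52.08 cos 53.46° = 31.008 m/s, v_y = 52.08 sin 53.46° = 41.843 m/s.
Vertical: 0 = 61.24 + 41.843 t − ½(9.81) t² ⇒ 4.905 t² − 41.843 t − 61.24 = 0.
t = [41.843 + √(1750.8 + 1201.5)] / 9.810 = 9.8041 s.
Horizontal: R = v_x · t = 31.008 × 9.8041 = 304.0 m.

304.0 m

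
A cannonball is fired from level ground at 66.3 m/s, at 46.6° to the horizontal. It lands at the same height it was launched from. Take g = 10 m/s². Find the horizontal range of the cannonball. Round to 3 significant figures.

439 m

For level ground, R = v₀² sin(2θ) / g.
sin(2 × 46.6°) = sin 93.20° = 0.9984.
R = (66.3)² × 0.9984 / 10 = 439 m.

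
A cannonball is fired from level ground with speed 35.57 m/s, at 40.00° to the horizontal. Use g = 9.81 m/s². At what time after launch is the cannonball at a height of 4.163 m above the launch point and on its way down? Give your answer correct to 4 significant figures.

4.472 s

v_y0 = 35.57 sin 40.00° = 22.864 m/s.
Set y = v_y0 t − ½ g t² = 4.163: 4.905 t² − 22.864 t + 4.163 = 0.
t = [22.864 ± √(522.76 − 81.678)] / 9.81 = (22.864 ± 21.002) / 9.81, giving t = 0.1898 s or t = 4.472 s.
On the way down corresponds to the larger root: t = 4.472 s.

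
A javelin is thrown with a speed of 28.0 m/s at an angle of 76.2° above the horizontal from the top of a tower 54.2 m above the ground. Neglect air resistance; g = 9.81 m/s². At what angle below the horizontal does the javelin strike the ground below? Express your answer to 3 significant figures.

81.1°

v_x = 28.0 cos 76.2° = 6.679 m/s.
At impact |v_y| = √(v_y0² + 2 g h) = √(27.19² + 2×9.81×54.2) = 42.46 m/s.
Angle below horizontal = arctan(|v_y| / v_x) = arctan(42.46 / 6.679) = 81.1°.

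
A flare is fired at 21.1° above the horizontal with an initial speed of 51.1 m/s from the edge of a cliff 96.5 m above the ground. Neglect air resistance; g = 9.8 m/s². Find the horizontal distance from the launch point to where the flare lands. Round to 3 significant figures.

Components: v_x = 51.1 cos 21.1° = 47.67 m/s, v_y = 51.1 sin 21.1° = 18.40 m/s.
Vertical: 0 = 96.5 + 18.40 t − ½(9.8) t² ⇒ 4.900 t² − 18.40 t − 96.5 = 0.
t = [18.40 + √(338.6 + 1891)] / 9.800 = 6.696 s.
Horizontal: R = v_x · t = 47.67 × 6.696 = 319 m.

319 m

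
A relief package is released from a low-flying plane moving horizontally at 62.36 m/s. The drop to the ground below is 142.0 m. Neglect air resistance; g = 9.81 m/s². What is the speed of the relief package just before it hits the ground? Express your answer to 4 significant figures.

81.70 m/s

Fall time: t = √(2 × 142.0 / 9.81) = 5.3805 s.
At impact: v_x = 62.36 m/s (unchanged), v_y = g t = 9.81 × 5.3805 = 52.783 m/s.
Speed = √(v_x² + v_y²) = √(3888.8 + 2786.0) = 81.70 m/s.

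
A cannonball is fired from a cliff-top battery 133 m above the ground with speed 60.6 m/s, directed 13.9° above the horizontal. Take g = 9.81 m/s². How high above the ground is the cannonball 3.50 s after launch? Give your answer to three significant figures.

124 m

v_y0 = 60.6 sin 13.9° = 14.56 m/s.
y(t) = 133 + v_y0 t − ½ g t² = 133 + 14.56×3.50 − ½×9.81×3.50² = 124 m.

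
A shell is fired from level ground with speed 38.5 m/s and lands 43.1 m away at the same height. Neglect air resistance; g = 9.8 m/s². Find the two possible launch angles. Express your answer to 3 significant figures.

8.28° and 81.7°

Level-ground range: R = v₀² sin(2θ)/g ⇒ sin 2θ = R g / v₀² = 43.1×9.8/38.5² = 0.2850.
2θ = arcsin(0.2850) = 16.56° or 180° − 16.56° = 163.44°.
So θ = 8.28° or θ = 81.7°.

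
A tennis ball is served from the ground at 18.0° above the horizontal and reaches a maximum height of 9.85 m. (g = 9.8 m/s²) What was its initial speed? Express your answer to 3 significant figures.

At maximum height v_y = 0, so (v₀ sin θ)² = 2 g H.
v₀ sin 18.0° = √(2 × 9.8 × 9.85) = 13.89 m/s.
v₀ = 13.89 / sin 18.0° = 13.89 / 0.3090 = 45.0 m/s.

45.0 m/s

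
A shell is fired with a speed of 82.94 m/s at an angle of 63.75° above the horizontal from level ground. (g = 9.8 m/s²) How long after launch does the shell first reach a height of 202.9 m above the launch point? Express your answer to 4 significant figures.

3.565 s

v_y0 = 82.94 sin 63.75° = 74.387 m/s.
Set y = v_y0 t − ½ g t² = 202.9: 4.900 t² − 74.387 t + 202.9 = 0.
t = [74.387 ± √(5533.4 − 3976.8)] / 9.8 = (74.387 ± 39.454) / 9.8, giving t = 3.565 s or t = 11.62 s.
The shell is on the way up at the first time, so t = 3.565 s.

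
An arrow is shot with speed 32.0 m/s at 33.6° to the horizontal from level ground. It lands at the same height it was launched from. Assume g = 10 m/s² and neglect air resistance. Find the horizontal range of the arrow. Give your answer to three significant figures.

94.4 m

For level ground, R = v₀² sin(2θ) / g.
sin(2 × 33.6°) = sin 67.20° = 0.9219.
R = (32.0)² × 0.9219 / 10 = 94.4 m.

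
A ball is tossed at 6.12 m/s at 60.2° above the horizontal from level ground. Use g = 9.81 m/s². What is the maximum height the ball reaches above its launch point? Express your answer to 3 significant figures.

Vertical component of launch velocity: v_y = 6.12 sin 60.2° = 5.311 m/s.
At the highest point the vertical velocity is zero, so v_y² = 2 g h_max.
h_max = (5.311)² / (2 × 9.81) = 28.21 / 19.62 = 1.44 m.

1.44 m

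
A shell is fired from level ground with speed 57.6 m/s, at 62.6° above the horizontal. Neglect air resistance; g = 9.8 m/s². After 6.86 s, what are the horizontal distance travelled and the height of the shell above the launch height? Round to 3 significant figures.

x = 182 m, y = 120 m

v_x = 57.6 cos 62.6° = 26.51 m/s; v_y0 = 57.6 sin 62.6° = 51.14 m/s.
x = v_x t = 26.51 × 6.86 = 182 m.
y = v_y0 t − ½ g t² = 51.14×6.86 − 4.900×6.86² = 120 m.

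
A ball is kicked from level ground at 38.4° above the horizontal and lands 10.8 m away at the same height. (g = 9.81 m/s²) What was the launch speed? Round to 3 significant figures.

10.4 m/s

On level ground, R = v₀² sin(2θ) / g, so v₀ = √(R g / sin 2θ).
sin(2 × 38.4°) = 0.9736.
v₀ = √(10.8 × 9.81 / 0.9736) = √108.8 = 10.4 m/s.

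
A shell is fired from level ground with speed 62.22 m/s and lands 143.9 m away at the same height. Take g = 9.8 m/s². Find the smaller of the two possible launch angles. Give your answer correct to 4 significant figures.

Level-ground range: R = v₀² sin(2θ)/g ⇒ sin 2θ = R g / v₀² = 143.9×9.8/62.22² = 0.3643.
2θ = arcsin(0.3643) = 21.365° or 180° − 21.365° = 158.635°.
So θ = 10.68° or θ = 79.32°.

10.68°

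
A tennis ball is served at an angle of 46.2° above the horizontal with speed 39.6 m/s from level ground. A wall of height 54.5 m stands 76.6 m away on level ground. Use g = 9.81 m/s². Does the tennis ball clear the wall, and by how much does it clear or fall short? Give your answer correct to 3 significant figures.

No — it falls 12.9 m short of clearing the wall.

v_x = 39.6 cos 46.2° = 27.41 m/s; v_y0 = 39.6 sin 46.2° = 28.58 m/s.
Time to reach the wall: t = 76.6 / 27.41 = 2.795 s.
Height at that point: y = 28.58×2.795 − 4.905×2.795² = 41.56 m.
That is 54.5 − 41.56 = 12.9 m below the top of the wall, so the tennis ball does not clear it.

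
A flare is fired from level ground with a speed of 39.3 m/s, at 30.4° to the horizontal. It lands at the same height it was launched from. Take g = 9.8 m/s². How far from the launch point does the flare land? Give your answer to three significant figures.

Components: v_x = 39.3 cos 30.4° = 33.90 m/s, v_y = 39.3 sin 30.4° = 19.89 m/s.
Time of flight (same landing height): t = 2 v_y / g = 2 × 19.89 / 9.8 = 4.059 s.
Range: R = v_x · t = 33.90 × 4.059 = 138 m.

138 m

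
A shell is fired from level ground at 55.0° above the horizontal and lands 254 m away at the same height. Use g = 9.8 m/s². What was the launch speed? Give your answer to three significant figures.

51.5 m/s

On level ground, R = v₀² sin(2θ) / g, so v₀ = √(R g / sin 2θ).
sin(2 × 55.0°) = 0.9397.
v₀ = √(254 × 9.8 / 0.9397) = √2649 = 51.5 m/s.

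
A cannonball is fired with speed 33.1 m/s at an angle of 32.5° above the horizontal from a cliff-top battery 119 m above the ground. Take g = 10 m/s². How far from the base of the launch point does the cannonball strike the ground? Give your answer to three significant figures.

Components: v_x = 33.1 cos 32.5° = 27.92 m/s, v_y = 33.1 sin 32.5° = 17.78 m/s.
Vertical: 0 = 119 + 17.78 t − ½(10) t² ⇒ 5.000 t² − 17.78 t − 119 = 0.
t = [17.78 + √(316.1 + 2380)] / 10.00 = 6.970 s.
Horizontal: R = v_x · t = 27.92 × 6.970 = 195 m.

195 m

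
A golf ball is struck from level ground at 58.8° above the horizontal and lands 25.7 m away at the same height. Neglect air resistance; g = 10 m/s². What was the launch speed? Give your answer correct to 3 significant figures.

On level ground, R = v₀² sin(2θ) / g, so v₀ = √(R g / sin 2θ).
sin(2 × 58.8°) = 0.8862.
v₀ = √(25.7 × 10 / 0.8862) = √290.0 = 17.0 m/s.

17.0 m/s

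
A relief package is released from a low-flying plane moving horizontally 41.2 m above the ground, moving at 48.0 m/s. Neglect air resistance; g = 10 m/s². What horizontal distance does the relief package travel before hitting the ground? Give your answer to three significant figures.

138 m

Initial vertical velocity is zero, so the fall time comes from h = ½ g t²: t = √(2 × 41.2 / 10) = 2.871 s.
Horizontal motion is uniform at 48.0 m/s, so x = 48.0 × 2.871 = 138 m.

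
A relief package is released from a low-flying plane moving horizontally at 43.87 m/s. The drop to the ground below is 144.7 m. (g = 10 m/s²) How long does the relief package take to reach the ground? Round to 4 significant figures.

The horizontal speed doesn't affect the fall. With v_y0 = 0, h = ½ g t².
t = √(2 × 144.7 / 10) = √28.940 = 5.380 s.

5.380 s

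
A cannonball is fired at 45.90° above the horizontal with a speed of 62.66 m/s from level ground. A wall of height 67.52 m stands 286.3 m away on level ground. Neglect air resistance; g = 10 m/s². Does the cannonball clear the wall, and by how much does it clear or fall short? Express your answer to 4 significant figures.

Yes — it clears the wall by 12.38 m.

v_x = 62.66 cos 45.90° = 43.606 m/s; v_y0 = 62.66 sin 45.90° = 44.998 m/s.
Time to reach the wall: t = 286.3 / 43.606 = 6.5656 s.
Height at that point: y = 44.998×6.5656 − 5.000×6.5656² = 79.903 m.
That is 79.903 − 67.52 = 12.38 m above the top of the wall, so the cannonball clears it.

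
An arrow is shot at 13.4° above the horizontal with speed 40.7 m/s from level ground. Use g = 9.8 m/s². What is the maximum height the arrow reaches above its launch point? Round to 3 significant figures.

Vertical component of launch velocity: v_y = 40.7 sin 13.4° = 9.432 m/s.
At the highest point the vertical velocity is zero, so v_y² = 2 g h_max.
h_max = (9.432)² / (2 × 9.8) = 88.96 / 19.60 = 4.54 m.

4.54 m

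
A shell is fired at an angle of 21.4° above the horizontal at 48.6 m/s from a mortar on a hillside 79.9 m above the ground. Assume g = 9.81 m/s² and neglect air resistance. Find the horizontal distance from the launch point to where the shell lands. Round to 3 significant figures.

Components: v_x = 48.6 cos 21.4° = 45.25 m/s, v_y = 48.6 sin 21.4° = 17.73 m/s.
Vertical: 0 = 79.9 + 17.73 t − ½(9.81) t² ⇒ 4.905 t² − 17.73 t − 79.9 = 0.
t = [17.73 + √(314.4 + 1568)] / 9.810 = 6.230 s.
Horizontal: R = v_x · t = 45.25 × 6.230 = 282 m.

282 m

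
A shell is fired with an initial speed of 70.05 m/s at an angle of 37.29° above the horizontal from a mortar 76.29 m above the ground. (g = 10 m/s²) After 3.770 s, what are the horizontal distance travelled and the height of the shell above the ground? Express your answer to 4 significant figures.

v_x = 70.05 cos 37.29° = 55.730 m/s; v_y0 = 70.05 sin 37.29° = 42.440 m/s.
x = v_x t = 55.730 × 3.770 = 210.1 m.
y = 76.29 + v_y0 t − ½ g t² = 165.2 m.

x = 210.1 m, y = 165.2 m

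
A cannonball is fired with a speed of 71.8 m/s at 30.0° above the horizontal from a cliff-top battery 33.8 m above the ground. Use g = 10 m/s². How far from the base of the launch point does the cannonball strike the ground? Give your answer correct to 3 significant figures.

Components: v_x = 71.8 cos 30.0° = 62.18 m/s, v_y = 71.8 sin 30.0° = 35.90 m/s.
Vertical: 0 = 33.8 + 35.90 t − ½(10) t² ⇒ 5.000 t² − 35.90 t − 33.8 = 0.
t = [35.90 + √(1289 + 676.0)] / 10.00 = 8.023 s.
Horizontal: R = v_x · t = 62.18 × 8.023 = 499 m.

499 m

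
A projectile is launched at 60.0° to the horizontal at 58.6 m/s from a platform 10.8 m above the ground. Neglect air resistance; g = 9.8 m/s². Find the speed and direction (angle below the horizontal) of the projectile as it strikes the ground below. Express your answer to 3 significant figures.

v_x = 58.6 cos 60.0° = 29.30 m/s (constant).
|v_y| at impact = √((50.75)² + 2×9.8×10.8) = 52.79 m/s.
Speed = √(29.30² + 52.79²) = 60.4 m/s; angle = arctan(52.79/29.30) = 61.0° below horizontal.

60.4 m/s at 61.0° below the horizontal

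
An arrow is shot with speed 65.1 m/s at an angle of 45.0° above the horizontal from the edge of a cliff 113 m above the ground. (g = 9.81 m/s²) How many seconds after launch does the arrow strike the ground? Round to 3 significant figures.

11.4 s

Vertical component: v_y = 65.1 sin 45.0° = 46.03 m/s.
Taking up as positive with launch at y = 113 m, landing at y = 0: 0 = 113 + 46.03 t − ½(9.81) t².
Solving 4.905 t² − 46.03 t − 113 = 0 gives t = [46.03 + √(46.03² + 4·4.905·113)] / 9.810 = 11.4 s.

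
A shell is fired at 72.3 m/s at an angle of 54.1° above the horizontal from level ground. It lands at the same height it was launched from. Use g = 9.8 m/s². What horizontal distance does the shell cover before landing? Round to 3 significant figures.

Components: v_x = 72.3 cos 54.1° = 42.39 m/s, v_y = 72.3 sin 54.1° = 58.57 m/s.
Time of flight (same landing height): t = 2 v_y / g = 2 × 58.57 / 9.8 = 11.95 s.
Range: R = v_x · t = 42.39 × 11.95 = 507 m.

507 m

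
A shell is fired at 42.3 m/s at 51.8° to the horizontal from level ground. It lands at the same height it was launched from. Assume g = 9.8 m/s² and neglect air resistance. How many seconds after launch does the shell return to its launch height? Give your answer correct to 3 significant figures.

6.78 s

Vertical component: v_y = 42.3 sin 51.8° = 33.24 m/s.
For a projectile landing at launch height, time of flight is t = 2 v_y / g = 2 × 33.24 / 9.8 = 6.78 s.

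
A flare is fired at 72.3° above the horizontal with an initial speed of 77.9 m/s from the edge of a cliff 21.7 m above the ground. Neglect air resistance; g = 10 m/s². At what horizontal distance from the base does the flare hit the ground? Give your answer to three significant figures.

358 m

Components: v_x = 77.9 cos 72.3° = 23.68 m/s, v_y = 77.9 sin 72.3° = 74.21 m/s.
Vertical: 0 = 21.7 + 74.21 t − ½(10) t² ⇒ 5.000 t² − 74.21 t − 21.7 = 0.
t = [74.21 + √(5507 + 434.0)] / 10.00 = 15.13 s.
Horizontal: R = v_x · t = 23.68 × 15.13 = 358 m.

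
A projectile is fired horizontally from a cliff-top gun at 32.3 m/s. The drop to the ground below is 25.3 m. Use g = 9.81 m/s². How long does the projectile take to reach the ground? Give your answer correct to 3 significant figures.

The horizontal speed doesn't affect the fall. With v_y0 = 0, h = ½ g t².
t = √(2 × 25.3 / 9.81) = √5.158 = 2.27 s.

2.27 s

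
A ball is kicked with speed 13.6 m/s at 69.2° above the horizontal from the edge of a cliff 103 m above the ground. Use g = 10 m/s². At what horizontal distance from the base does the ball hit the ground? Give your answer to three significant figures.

Components: v_x = 13.6 cos 69.2° = 4.829 m/s, v_y = 13.6 sin 69.2° = 12.71 m/s.
Vertical: 0 = 103 + 12.71 t − ½(10) t² ⇒ 5.000 t² − 12.71 t − 103 = 0.
t = [12.71 + √(161.5 + 2060)] / 10.00 = 5.984 s.
Horizontal: R = v_x · t = 4.829 × 5.984 = 28.9 m.

28.9 m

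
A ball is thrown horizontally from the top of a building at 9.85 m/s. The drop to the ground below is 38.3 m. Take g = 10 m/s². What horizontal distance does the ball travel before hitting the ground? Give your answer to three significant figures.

27.3 m

Initial vertical velocity is zero, so the fall time comes from h = ½ g t²: t = √(2 × 38.3 / 10) = 2.768 s.
Horizontal motion is uniform at 9.85 m/s, so x = 9.85 × 2.768 = 27.3 m.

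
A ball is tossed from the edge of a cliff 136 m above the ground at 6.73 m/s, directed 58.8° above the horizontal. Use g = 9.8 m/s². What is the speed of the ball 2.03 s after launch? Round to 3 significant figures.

v_x = 6.73 cos 58.8° = 3.486 m/s (constant).
v_y(t) = 6.73 sin 58.8° − g t = 5.757 − 9.8 × 2.03 = -14.14 m/s.
Speed = √(v_x² + v_y²) = √(12.15 + 199.9) = 14.6 m/s.

14.6 m/s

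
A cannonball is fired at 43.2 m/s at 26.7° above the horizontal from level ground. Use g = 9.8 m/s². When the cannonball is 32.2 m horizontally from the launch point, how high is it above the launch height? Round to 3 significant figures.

v_x = 43.2 cos 26.7° = 38.59 m/s, v_y0 = 43.2 sin 26.7° = 19.41 m/s.
Time to reach x = 32.2 m: t = x / v_x = 32.2 / 38.59 = 0.8344 s.
y = v_y0 t − ½ g t² = 19.41×0.8344 − 4.900×0.8344² = 12.8 m.

12.8 m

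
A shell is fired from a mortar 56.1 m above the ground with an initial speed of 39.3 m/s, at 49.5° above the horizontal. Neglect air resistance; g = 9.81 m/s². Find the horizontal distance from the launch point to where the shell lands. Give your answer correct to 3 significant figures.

194 m

Components: v_x = 39.3 cos 49.5° = 25.52 m/s, v_y = 39.3 sin 49.5° = 29.88 m/s.
Vertical: 0 = 56.1 + 29.88 t − ½(9.81) t² ⇒ 4.905 t² − 29.88 t − 56.1 = 0.
t = [29.88 + √(892.8 + 1101)] / 9.810 = 7.598 s.
Horizontal: R = v_x · t = 25.52 × 7.598 = 194 m.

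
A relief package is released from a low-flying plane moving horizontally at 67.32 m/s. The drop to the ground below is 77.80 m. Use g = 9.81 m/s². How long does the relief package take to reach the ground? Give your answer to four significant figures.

The horizontal speed doesn't affect the fall. With v_y0 = 0, h = ½ g t².
t = √(2 × 77.80 / 9.81) = √15.861 = 3.983 s.

3.983 s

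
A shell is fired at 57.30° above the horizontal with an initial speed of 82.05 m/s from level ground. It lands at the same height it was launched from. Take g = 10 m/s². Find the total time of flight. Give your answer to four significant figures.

Vertical component: v_y = 82.05 sin 57.30° = 69.046 m/s.
For a projectile landing at launch height, time of flight is t = 2 v_y / g = 2 × 69.046 / 10 = 13.81 s.

13.81 s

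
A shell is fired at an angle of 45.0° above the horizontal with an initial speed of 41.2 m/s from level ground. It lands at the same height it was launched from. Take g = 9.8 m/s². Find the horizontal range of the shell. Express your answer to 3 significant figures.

Components: v_x = 41.2 cos 45.0° = 29.13 m/s, v_y = 41.2 sin 45.0° = 29.13 m/s.
Time of flight (same landing height): t = 2 v_y / g = 2 × 29.13 / 9.8 = 5.945 s.
Range: R = v_x · t = 29.13 × 5.945 = 173 m.

173 m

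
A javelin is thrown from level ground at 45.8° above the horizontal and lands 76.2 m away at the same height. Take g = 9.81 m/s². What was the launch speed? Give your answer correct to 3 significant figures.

On level ground, R = v₀² sin(2θ) / g, so v₀ = √(R g / sin 2θ).
sin(2 × 45.8°) = 0.9996.
v₀ = √(76.2 × 9.81 / 0.9996) = √747.8 = 27.3 m/s.

27.3 m/s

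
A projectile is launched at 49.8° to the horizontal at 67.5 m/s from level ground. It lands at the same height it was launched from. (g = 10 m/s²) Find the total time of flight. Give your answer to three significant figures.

Vertical component: v_y = 67.5 sin 49.8° = 51.56 m/s.
For a projectile landing at launch height, time of flight is t = 2 v_y / g = 2 × 51.56 / 10 = 10.3 s.

10.3 s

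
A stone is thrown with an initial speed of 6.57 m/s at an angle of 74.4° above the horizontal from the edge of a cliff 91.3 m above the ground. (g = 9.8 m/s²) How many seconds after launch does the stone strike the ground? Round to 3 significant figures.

5.01 s

Vertical component: v_y = 6.57 sin 74.4° = 6.328 m/s.
Taking up as positive with launch at y = 91.3 m, landing at y = 0: 0 = 91.3 + 6.328 t − ½(9.8) t².
Solving 4.900 t² − 6.328 t − 91.3 = 0 gives t = [6.328 + √(6.328² + 4·4.900·91.3)] / 9.800 = 5.01 s.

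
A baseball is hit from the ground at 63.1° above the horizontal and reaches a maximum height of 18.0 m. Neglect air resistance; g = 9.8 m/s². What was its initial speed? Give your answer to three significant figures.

At maximum height v_y = 0, so (v₀ sin θ)² = 2 g H.
v₀ sin 63.1° = √(2 × 9.8 × 18.0) = 18.78 m/s.
v₀ = 18.78 / sin 63.1° = 18.78 / 0.8918 = 21.1 m/s.

21.1 m/s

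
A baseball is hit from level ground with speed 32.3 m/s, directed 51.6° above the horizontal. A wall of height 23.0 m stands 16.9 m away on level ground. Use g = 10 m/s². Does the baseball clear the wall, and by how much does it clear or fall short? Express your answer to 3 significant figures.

No — it falls 5.23 m short of clearing the wall.

v_x = 32.3 cos 51.6° = 20.06 m/s; v_y0 = 32.3 sin 51.6° = 25.31 m/s.
Time to reach the wall: t = 16.9 / 20.06 = 0.8425 s.
Height at that point: y = 25.31×0.8425 − 5.000×0.8425² = 17.77 m.
That is 23.0 − 17.77 = 5.23 m below the top of the wall, so the baseball does not clear it.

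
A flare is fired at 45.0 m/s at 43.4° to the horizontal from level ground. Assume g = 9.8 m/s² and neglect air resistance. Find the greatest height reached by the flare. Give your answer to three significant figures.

Vertical component of launch velocity: v_y = 45.0 sin 43.4° = 30.92 m/s.
At the highest point the vertical velocity is zero, so v_y² = 2 g h_max.
h_max = (30.92)² / (2 × 9.8) = 956.0 / 19.60 = 48.8 m.

48.8 m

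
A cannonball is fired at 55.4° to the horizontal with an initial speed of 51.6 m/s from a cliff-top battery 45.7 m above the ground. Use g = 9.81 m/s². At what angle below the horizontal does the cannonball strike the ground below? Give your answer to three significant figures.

60.6°

v_x = 51.6 cos 55.4° = 29.30 m/s.
At impact |v_y| = √(v_y0² + 2 g h) = √(42.47² + 2×9.81×45.7) = 51.96 m/s.
Angle below horizontal = arctan(|v_y| / v_x) = arctan(51.96 / 29.30) = 60.6°.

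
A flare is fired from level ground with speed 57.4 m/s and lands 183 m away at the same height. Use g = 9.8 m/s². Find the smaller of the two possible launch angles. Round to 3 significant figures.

16.5°

Level-ground range: R = v₀² sin(2θ)/g ⇒ sin 2θ = R g / v₀² = 183×9.8/57.4² = 0.5443.
2θ = arcsin(0.5443) = 32.98° or 180° − 32.98° = 147.02°.
So θ = 16.5° or θ = 73.5°.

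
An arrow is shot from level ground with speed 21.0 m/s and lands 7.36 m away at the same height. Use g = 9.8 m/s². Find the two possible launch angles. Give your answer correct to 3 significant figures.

4.71° and 85.3°

Level-ground range: R = v₀² sin(2θ)/g ⇒ sin 2θ = R g / v₀² = 7.36×9.8/21.0² = 0.1636.
2θ = arcsin(0.1636) = 9.416° or 180° − 9.416° = 170.584°.
So θ = 4.71° or θ = 85.3°.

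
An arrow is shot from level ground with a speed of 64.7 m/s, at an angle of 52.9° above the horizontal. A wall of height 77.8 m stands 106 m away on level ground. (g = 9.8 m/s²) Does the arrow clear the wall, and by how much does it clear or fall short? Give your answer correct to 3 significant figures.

Yes — it clears the wall by 26.2 m.

v_x = 64.7 cos 52.9° = 39.03 m/s; v_y0 = 64.7 sin 52.9° = 51.60 m/s.
Time to reach the wall: t = 106 / 39.03 = 2.716 s.
Height at that point: y = 51.60×2.716 − 4.900×2.716² = 104.0 m.
That is 104.0 − 77.8 = 26.2 m above the top of the wall, so the arrow clears it.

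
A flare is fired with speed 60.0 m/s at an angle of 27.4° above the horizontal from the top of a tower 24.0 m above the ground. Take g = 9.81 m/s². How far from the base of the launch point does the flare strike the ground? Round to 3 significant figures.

Components: v_x = 60.0 cos 27.4° = 53.27 m/s, v_y = 60.0 sin 27.4° = 27.61 m/s.
Vertical: 0 = 24.0 + 27.61 t − ½(9.81) t² ⇒ 4.905 t² − 27.61 t − 24.0 = 0.
t = [27.61 + √(762.3 + 470.9)] / 9.810 = 6.394 s.
Horizontal: R = v_x · t = 53.27 × 6.394 = 341 m.

341 m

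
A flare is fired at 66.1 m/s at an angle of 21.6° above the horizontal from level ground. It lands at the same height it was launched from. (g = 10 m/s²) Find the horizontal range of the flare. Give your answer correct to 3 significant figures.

299 m

For level ground, R = v₀² sin(2θ) / g.
sin(2 × 21.6°) = sin 43.20° = 0.6845.
R = (66.1)² × 0.6845 / 10 = 299 m.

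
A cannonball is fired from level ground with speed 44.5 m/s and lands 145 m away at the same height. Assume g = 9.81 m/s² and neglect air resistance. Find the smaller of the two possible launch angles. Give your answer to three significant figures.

23.0°

Level-ground range: R = v₀² sin(2θ)/g ⇒ sin 2θ = R g / v₀² = 145×9.81/44.5² = 0.7183.
2θ = arcsin(0.7183) = 45.91° or 180° − 45.91° = 134.09°.
So θ = 23.0° or θ = 67.0°.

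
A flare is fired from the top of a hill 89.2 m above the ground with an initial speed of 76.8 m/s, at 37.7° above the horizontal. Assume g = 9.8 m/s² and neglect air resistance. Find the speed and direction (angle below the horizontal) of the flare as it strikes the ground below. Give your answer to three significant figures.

87.4 m/s at 46.0° below the horizontal

v_x = 76.8 cos 37.7° = 60.77 m/s (constant).
|v_y| at impact = √((46.97)² + 2×9.8×89.2) = 62.88 m/s.
Speed = √(60.77² + 62.88²) = 87.4 m/s; angle = arctan(62.88/60.77) = 46.0° below horizontal.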